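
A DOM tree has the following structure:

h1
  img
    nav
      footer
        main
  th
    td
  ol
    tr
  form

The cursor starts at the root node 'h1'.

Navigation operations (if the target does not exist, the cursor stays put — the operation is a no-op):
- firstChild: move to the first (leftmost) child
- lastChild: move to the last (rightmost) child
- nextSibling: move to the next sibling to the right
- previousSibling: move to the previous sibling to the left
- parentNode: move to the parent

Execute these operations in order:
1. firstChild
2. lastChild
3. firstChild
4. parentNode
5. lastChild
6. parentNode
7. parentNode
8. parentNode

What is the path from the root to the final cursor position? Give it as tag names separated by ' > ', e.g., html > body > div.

Answer: h1

Derivation:
After 1 (firstChild): img
After 2 (lastChild): nav
After 3 (firstChild): footer
After 4 (parentNode): nav
After 5 (lastChild): footer
After 6 (parentNode): nav
After 7 (parentNode): img
After 8 (parentNode): h1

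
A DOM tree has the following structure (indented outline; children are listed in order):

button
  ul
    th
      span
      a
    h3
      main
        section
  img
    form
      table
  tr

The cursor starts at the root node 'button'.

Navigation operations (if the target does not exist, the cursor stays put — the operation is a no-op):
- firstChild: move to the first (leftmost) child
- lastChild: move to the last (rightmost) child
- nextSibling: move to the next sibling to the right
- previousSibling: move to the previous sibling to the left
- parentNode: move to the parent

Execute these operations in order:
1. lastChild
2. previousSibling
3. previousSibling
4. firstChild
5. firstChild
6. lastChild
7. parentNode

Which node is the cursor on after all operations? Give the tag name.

Answer: th

Derivation:
After 1 (lastChild): tr
After 2 (previousSibling): img
After 3 (previousSibling): ul
After 4 (firstChild): th
After 5 (firstChild): span
After 6 (lastChild): span (no-op, stayed)
After 7 (parentNode): th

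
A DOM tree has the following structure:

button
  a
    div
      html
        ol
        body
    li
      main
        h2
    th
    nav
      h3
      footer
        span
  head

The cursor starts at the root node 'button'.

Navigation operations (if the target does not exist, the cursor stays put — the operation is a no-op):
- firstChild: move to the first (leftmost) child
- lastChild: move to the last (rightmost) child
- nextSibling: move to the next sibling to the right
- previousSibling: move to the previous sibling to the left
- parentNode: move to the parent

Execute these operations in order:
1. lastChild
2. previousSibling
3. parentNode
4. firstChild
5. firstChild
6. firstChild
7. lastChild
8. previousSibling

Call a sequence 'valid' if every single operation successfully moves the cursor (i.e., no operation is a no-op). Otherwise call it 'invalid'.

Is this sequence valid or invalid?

Answer: valid

Derivation:
After 1 (lastChild): head
After 2 (previousSibling): a
After 3 (parentNode): button
After 4 (firstChild): a
After 5 (firstChild): div
After 6 (firstChild): html
After 7 (lastChild): body
After 8 (previousSibling): ol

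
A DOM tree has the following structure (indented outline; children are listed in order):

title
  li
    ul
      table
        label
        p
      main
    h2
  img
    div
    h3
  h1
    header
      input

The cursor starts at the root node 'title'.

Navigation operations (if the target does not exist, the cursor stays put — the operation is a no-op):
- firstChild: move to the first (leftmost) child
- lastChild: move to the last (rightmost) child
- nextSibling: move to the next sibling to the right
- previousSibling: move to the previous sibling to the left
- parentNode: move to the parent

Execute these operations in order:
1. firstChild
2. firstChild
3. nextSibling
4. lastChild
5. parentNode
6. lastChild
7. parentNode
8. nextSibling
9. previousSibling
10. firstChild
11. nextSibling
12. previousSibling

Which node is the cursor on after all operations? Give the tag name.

Answer: ul

Derivation:
After 1 (firstChild): li
After 2 (firstChild): ul
After 3 (nextSibling): h2
After 4 (lastChild): h2 (no-op, stayed)
After 5 (parentNode): li
After 6 (lastChild): h2
After 7 (parentNode): li
After 8 (nextSibling): img
After 9 (previousSibling): li
After 10 (firstChild): ul
After 11 (nextSibling): h2
After 12 (previousSibling): ul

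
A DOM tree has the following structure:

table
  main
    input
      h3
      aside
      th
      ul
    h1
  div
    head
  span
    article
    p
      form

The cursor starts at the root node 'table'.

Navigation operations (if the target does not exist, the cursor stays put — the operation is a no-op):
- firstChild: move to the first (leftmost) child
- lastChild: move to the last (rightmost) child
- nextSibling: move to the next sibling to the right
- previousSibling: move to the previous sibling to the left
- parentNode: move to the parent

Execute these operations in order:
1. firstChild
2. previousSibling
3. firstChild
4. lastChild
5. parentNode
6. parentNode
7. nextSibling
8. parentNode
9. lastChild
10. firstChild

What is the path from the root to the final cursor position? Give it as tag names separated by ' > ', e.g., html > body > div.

After 1 (firstChild): main
After 2 (previousSibling): main (no-op, stayed)
After 3 (firstChild): input
After 4 (lastChild): ul
After 5 (parentNode): input
After 6 (parentNode): main
After 7 (nextSibling): div
After 8 (parentNode): table
After 9 (lastChild): span
After 10 (firstChild): article

Answer: table > span > article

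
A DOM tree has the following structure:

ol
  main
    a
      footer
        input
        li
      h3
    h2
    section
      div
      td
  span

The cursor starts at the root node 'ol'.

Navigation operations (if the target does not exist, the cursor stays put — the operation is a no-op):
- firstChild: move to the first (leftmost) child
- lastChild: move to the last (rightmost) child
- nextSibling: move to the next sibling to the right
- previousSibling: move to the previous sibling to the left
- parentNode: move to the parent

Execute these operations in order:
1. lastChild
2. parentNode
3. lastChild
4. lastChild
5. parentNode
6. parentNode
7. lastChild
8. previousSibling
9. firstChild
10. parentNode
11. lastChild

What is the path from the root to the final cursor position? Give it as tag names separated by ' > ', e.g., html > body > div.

After 1 (lastChild): span
After 2 (parentNode): ol
After 3 (lastChild): span
After 4 (lastChild): span (no-op, stayed)
After 5 (parentNode): ol
After 6 (parentNode): ol (no-op, stayed)
After 7 (lastChild): span
After 8 (previousSibling): main
After 9 (firstChild): a
After 10 (parentNode): main
After 11 (lastChild): section

Answer: ol > main > section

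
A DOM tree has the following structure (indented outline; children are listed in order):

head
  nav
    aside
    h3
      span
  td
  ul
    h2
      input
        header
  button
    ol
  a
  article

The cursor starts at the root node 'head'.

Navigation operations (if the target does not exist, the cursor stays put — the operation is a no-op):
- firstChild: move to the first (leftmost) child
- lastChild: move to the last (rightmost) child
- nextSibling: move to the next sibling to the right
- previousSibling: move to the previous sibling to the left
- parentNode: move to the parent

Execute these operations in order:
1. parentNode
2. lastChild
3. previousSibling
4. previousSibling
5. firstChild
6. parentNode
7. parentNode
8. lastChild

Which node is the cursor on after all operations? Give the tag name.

After 1 (parentNode): head (no-op, stayed)
After 2 (lastChild): article
After 3 (previousSibling): a
After 4 (previousSibling): button
After 5 (firstChild): ol
After 6 (parentNode): button
After 7 (parentNode): head
After 8 (lastChild): article

Answer: article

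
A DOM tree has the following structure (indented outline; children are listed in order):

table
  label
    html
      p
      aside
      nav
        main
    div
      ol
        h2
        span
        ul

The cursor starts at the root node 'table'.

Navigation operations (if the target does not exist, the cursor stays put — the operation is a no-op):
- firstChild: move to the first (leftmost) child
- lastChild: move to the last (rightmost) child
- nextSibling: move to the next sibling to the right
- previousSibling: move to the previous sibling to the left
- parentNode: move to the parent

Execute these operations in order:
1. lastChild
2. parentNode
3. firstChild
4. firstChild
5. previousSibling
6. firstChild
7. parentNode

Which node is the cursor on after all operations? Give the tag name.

Answer: html

Derivation:
After 1 (lastChild): label
After 2 (parentNode): table
After 3 (firstChild): label
After 4 (firstChild): html
After 5 (previousSibling): html (no-op, stayed)
After 6 (firstChild): p
After 7 (parentNode): html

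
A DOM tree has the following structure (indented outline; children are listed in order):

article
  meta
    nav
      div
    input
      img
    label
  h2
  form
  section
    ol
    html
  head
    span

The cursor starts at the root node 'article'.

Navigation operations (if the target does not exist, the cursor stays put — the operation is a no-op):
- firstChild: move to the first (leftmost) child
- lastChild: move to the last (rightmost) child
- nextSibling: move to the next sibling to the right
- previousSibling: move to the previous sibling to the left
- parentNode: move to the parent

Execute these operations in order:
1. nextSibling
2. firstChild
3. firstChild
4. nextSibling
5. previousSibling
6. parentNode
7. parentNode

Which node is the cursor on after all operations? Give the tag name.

Answer: article

Derivation:
After 1 (nextSibling): article (no-op, stayed)
After 2 (firstChild): meta
After 3 (firstChild): nav
After 4 (nextSibling): input
After 5 (previousSibling): nav
After 6 (parentNode): meta
After 7 (parentNode): article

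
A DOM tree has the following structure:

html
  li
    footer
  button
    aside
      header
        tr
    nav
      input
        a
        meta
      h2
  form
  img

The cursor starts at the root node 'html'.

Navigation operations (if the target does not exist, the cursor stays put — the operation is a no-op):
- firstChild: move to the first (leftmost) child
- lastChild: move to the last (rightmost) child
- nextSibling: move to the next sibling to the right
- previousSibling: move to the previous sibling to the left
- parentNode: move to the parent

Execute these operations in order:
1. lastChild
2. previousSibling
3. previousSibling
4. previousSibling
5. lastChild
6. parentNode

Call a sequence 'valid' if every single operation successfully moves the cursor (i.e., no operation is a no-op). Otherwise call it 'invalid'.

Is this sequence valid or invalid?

After 1 (lastChild): img
After 2 (previousSibling): form
After 3 (previousSibling): button
After 4 (previousSibling): li
After 5 (lastChild): footer
After 6 (parentNode): li

Answer: valid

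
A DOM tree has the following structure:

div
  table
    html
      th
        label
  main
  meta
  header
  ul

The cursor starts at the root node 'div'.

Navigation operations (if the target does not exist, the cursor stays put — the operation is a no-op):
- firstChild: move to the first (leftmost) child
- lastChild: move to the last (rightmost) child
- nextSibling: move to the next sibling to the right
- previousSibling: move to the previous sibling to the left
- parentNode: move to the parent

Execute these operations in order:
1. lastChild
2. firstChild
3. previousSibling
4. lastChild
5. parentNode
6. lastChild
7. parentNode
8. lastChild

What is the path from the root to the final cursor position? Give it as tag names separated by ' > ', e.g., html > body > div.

After 1 (lastChild): ul
After 2 (firstChild): ul (no-op, stayed)
After 3 (previousSibling): header
After 4 (lastChild): header (no-op, stayed)
After 5 (parentNode): div
After 6 (lastChild): ul
After 7 (parentNode): div
After 8 (lastChild): ul

Answer: div > ul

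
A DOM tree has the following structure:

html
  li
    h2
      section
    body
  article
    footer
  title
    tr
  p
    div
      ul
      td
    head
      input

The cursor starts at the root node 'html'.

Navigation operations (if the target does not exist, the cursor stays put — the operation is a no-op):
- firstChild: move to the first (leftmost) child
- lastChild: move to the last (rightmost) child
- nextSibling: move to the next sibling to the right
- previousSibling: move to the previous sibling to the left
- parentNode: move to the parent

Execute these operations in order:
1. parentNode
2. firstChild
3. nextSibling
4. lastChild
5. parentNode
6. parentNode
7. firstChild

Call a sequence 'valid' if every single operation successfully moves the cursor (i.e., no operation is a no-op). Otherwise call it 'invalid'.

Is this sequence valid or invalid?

After 1 (parentNode): html (no-op, stayed)
After 2 (firstChild): li
After 3 (nextSibling): article
After 4 (lastChild): footer
After 5 (parentNode): article
After 6 (parentNode): html
After 7 (firstChild): li

Answer: invalid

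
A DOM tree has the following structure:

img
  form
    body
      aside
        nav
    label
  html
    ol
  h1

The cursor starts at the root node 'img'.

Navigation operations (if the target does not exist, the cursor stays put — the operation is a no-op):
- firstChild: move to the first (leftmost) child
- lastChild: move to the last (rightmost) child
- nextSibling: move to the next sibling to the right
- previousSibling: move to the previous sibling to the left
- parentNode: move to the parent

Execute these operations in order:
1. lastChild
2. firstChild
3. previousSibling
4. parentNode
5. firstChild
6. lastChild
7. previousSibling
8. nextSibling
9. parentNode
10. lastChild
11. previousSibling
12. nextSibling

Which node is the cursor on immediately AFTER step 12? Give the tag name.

After 1 (lastChild): h1
After 2 (firstChild): h1 (no-op, stayed)
After 3 (previousSibling): html
After 4 (parentNode): img
After 5 (firstChild): form
After 6 (lastChild): label
After 7 (previousSibling): body
After 8 (nextSibling): label
After 9 (parentNode): form
After 10 (lastChild): label
After 11 (previousSibling): body
After 12 (nextSibling): label

Answer: label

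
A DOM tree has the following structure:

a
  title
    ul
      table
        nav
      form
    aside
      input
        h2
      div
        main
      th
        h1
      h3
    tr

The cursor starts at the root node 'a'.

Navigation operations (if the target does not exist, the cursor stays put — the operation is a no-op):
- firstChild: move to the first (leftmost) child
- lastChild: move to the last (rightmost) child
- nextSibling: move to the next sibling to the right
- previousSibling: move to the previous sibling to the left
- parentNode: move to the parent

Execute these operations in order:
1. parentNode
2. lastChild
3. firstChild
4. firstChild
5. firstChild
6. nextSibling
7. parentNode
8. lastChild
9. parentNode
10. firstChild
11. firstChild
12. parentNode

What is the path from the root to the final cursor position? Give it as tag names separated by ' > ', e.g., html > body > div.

Answer: a > title > ul > table

Derivation:
After 1 (parentNode): a (no-op, stayed)
After 2 (lastChild): title
After 3 (firstChild): ul
After 4 (firstChild): table
After 5 (firstChild): nav
After 6 (nextSibling): nav (no-op, stayed)
After 7 (parentNode): table
After 8 (lastChild): nav
After 9 (parentNode): table
After 10 (firstChild): nav
After 11 (firstChild): nav (no-op, stayed)
After 12 (parentNode): table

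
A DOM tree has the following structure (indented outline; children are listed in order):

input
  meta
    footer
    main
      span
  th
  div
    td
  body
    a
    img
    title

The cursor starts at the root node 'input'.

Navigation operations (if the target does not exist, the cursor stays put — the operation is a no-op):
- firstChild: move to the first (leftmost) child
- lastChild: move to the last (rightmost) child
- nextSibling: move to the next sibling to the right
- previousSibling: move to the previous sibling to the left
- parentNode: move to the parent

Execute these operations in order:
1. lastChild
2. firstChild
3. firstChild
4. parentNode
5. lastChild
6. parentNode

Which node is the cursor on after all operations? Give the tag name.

Answer: body

Derivation:
After 1 (lastChild): body
After 2 (firstChild): a
After 3 (firstChild): a (no-op, stayed)
After 4 (parentNode): body
After 5 (lastChild): title
After 6 (parentNode): body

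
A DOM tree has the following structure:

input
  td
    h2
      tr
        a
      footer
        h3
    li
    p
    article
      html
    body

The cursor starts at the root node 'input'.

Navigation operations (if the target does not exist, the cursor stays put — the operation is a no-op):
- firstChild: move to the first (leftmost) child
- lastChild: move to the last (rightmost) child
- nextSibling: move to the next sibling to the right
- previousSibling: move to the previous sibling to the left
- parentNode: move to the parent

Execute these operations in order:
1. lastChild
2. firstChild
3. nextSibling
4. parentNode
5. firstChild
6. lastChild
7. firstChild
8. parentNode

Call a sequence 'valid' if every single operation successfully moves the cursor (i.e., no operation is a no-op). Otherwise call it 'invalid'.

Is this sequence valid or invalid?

After 1 (lastChild): td
After 2 (firstChild): h2
After 3 (nextSibling): li
After 4 (parentNode): td
After 5 (firstChild): h2
After 6 (lastChild): footer
After 7 (firstChild): h3
After 8 (parentNode): footer

Answer: valid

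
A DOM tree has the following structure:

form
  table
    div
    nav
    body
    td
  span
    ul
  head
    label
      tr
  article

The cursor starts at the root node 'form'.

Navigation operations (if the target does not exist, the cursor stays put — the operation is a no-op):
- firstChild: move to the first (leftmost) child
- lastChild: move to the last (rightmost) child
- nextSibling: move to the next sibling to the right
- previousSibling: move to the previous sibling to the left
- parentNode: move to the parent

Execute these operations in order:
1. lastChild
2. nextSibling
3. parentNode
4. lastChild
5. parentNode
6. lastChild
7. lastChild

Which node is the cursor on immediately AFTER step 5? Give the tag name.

Answer: form

Derivation:
After 1 (lastChild): article
After 2 (nextSibling): article (no-op, stayed)
After 3 (parentNode): form
After 4 (lastChild): article
After 5 (parentNode): form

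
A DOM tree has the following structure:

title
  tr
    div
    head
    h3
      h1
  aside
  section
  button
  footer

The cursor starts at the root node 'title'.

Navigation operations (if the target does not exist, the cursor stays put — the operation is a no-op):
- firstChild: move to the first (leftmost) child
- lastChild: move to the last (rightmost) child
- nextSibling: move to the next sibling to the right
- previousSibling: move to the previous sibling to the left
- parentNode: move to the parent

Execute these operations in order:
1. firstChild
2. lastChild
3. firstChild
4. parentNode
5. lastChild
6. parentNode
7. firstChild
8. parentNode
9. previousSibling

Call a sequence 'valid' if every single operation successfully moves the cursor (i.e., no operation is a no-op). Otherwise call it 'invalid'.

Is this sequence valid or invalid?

Answer: valid

Derivation:
After 1 (firstChild): tr
After 2 (lastChild): h3
After 3 (firstChild): h1
After 4 (parentNode): h3
After 5 (lastChild): h1
After 6 (parentNode): h3
After 7 (firstChild): h1
After 8 (parentNode): h3
After 9 (previousSibling): head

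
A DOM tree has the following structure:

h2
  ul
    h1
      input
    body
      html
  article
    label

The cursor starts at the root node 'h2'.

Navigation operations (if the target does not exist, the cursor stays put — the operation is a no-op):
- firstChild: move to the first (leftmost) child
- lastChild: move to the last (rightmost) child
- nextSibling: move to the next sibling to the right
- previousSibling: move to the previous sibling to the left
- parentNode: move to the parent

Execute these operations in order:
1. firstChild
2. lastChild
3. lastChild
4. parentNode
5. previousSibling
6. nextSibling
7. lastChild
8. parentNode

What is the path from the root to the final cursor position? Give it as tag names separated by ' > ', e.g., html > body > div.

After 1 (firstChild): ul
After 2 (lastChild): body
After 3 (lastChild): html
After 4 (parentNode): body
After 5 (previousSibling): h1
After 6 (nextSibling): body
After 7 (lastChild): html
After 8 (parentNode): body

Answer: h2 > ul > body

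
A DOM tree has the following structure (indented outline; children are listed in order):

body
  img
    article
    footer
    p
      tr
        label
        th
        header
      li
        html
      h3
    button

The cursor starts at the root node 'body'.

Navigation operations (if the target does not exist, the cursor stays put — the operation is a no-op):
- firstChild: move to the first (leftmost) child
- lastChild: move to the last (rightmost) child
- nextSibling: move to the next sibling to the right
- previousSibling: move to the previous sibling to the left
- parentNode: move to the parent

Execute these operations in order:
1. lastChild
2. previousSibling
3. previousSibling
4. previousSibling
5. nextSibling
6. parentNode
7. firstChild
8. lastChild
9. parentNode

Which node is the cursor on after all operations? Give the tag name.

After 1 (lastChild): img
After 2 (previousSibling): img (no-op, stayed)
After 3 (previousSibling): img (no-op, stayed)
After 4 (previousSibling): img (no-op, stayed)
After 5 (nextSibling): img (no-op, stayed)
After 6 (parentNode): body
After 7 (firstChild): img
After 8 (lastChild): button
After 9 (parentNode): img

Answer: img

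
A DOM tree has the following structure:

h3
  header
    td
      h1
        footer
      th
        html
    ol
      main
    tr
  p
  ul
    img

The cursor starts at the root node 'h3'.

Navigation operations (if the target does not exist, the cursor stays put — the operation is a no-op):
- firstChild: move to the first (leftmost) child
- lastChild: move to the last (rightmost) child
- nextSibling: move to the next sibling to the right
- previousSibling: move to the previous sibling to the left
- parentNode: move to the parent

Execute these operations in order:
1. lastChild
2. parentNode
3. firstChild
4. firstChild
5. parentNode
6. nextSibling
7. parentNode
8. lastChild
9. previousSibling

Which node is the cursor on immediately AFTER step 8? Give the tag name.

Answer: ul

Derivation:
After 1 (lastChild): ul
After 2 (parentNode): h3
After 3 (firstChild): header
After 4 (firstChild): td
After 5 (parentNode): header
After 6 (nextSibling): p
After 7 (parentNode): h3
After 8 (lastChild): ul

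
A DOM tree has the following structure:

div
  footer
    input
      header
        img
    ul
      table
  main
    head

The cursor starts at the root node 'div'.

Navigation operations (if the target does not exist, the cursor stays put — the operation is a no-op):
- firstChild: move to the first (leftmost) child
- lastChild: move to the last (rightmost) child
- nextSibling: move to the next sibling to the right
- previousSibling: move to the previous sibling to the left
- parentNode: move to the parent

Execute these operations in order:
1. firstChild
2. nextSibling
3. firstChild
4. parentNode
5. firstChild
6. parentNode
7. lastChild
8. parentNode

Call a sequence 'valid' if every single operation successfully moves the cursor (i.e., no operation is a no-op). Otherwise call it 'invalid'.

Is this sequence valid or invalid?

After 1 (firstChild): footer
After 2 (nextSibling): main
After 3 (firstChild): head
After 4 (parentNode): main
After 5 (firstChild): head
After 6 (parentNode): main
After 7 (lastChild): head
After 8 (parentNode): main

Answer: valid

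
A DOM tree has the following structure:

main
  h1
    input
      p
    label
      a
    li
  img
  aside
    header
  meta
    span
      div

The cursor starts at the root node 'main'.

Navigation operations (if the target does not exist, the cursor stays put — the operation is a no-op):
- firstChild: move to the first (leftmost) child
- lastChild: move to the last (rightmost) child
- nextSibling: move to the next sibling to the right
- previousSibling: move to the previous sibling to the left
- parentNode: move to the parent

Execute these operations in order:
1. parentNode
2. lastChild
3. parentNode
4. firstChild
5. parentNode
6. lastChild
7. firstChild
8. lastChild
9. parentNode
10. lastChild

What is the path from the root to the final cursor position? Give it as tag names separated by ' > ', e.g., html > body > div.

Answer: main > meta > span > div

Derivation:
After 1 (parentNode): main (no-op, stayed)
After 2 (lastChild): meta
After 3 (parentNode): main
After 4 (firstChild): h1
After 5 (parentNode): main
After 6 (lastChild): meta
After 7 (firstChild): span
After 8 (lastChild): div
After 9 (parentNode): span
After 10 (lastChild): div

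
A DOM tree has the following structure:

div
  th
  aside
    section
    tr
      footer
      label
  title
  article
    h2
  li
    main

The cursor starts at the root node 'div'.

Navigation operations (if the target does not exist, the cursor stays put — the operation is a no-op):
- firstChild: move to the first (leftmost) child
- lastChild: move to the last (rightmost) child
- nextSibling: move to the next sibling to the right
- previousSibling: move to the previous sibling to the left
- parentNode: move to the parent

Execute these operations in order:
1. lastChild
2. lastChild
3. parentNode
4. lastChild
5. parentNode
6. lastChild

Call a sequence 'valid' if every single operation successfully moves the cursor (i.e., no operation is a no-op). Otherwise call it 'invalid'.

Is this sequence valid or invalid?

After 1 (lastChild): li
After 2 (lastChild): main
After 3 (parentNode): li
After 4 (lastChild): main
After 5 (parentNode): li
After 6 (lastChild): main

Answer: valid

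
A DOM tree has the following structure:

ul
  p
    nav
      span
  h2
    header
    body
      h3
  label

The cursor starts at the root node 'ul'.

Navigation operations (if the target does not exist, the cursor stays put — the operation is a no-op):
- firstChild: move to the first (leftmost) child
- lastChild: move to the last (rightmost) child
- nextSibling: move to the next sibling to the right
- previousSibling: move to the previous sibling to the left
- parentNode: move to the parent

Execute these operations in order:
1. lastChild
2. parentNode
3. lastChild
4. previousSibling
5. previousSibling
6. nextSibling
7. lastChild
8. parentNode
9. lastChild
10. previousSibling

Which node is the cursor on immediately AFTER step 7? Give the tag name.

After 1 (lastChild): label
After 2 (parentNode): ul
After 3 (lastChild): label
After 4 (previousSibling): h2
After 5 (previousSibling): p
After 6 (nextSibling): h2
After 7 (lastChild): body

Answer: body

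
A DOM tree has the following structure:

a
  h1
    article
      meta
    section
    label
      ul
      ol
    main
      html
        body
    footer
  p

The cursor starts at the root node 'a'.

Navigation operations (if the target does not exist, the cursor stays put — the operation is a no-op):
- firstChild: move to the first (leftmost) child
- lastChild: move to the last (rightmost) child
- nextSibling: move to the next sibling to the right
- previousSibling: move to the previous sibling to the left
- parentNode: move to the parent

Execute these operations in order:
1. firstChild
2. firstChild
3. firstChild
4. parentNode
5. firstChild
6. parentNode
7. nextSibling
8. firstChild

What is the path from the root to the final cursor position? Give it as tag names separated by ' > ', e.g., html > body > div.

After 1 (firstChild): h1
After 2 (firstChild): article
After 3 (firstChild): meta
After 4 (parentNode): article
After 5 (firstChild): meta
After 6 (parentNode): article
After 7 (nextSibling): section
After 8 (firstChild): section (no-op, stayed)

Answer: a > h1 > section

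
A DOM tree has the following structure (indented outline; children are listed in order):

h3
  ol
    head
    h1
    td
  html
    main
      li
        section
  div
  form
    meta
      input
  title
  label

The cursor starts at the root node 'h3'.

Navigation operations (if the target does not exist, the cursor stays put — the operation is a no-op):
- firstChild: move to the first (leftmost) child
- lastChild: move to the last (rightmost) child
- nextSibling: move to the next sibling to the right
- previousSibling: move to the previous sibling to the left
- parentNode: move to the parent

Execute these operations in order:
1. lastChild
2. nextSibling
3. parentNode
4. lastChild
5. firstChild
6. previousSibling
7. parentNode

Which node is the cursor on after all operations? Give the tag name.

Answer: h3

Derivation:
After 1 (lastChild): label
After 2 (nextSibling): label (no-op, stayed)
After 3 (parentNode): h3
After 4 (lastChild): label
After 5 (firstChild): label (no-op, stayed)
After 6 (previousSibling): title
After 7 (parentNode): h3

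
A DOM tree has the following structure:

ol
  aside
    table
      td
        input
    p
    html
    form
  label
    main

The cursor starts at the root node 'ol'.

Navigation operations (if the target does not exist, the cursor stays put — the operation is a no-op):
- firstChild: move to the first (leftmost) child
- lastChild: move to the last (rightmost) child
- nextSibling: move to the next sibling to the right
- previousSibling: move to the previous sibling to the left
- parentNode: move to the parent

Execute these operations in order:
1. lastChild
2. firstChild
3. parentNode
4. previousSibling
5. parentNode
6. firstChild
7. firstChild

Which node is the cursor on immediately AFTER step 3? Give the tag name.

After 1 (lastChild): label
After 2 (firstChild): main
After 3 (parentNode): label

Answer: label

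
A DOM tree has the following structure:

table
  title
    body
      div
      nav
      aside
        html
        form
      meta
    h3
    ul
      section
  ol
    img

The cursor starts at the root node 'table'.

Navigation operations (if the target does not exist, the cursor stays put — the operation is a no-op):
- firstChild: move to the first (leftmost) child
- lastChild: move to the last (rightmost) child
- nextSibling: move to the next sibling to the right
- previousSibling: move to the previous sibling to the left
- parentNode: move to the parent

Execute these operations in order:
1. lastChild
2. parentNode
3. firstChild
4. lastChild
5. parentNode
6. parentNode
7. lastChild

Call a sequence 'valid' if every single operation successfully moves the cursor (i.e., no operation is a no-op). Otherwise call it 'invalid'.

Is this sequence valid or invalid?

After 1 (lastChild): ol
After 2 (parentNode): table
After 3 (firstChild): title
After 4 (lastChild): ul
After 5 (parentNode): title
After 6 (parentNode): table
After 7 (lastChild): ol

Answer: valid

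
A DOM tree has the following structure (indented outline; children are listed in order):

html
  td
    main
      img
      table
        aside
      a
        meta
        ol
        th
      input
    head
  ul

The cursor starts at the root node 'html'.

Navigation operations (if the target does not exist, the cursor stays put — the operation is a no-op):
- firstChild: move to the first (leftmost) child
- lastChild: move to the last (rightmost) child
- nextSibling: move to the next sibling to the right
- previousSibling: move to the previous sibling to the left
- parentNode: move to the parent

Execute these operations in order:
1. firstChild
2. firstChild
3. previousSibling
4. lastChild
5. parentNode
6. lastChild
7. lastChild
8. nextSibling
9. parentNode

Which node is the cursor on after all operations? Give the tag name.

Answer: main

Derivation:
After 1 (firstChild): td
After 2 (firstChild): main
After 3 (previousSibling): main (no-op, stayed)
After 4 (lastChild): input
After 5 (parentNode): main
After 6 (lastChild): input
After 7 (lastChild): input (no-op, stayed)
After 8 (nextSibling): input (no-op, stayed)
After 9 (parentNode): main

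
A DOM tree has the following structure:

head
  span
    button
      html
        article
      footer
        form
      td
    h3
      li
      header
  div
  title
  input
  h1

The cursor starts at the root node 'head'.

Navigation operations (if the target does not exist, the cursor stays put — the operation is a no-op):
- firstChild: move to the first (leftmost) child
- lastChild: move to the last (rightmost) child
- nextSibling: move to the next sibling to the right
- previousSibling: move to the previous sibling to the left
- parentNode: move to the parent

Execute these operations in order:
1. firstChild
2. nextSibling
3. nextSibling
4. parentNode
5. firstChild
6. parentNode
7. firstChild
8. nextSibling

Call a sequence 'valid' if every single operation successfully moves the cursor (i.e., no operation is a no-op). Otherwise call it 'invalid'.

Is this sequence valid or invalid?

After 1 (firstChild): span
After 2 (nextSibling): div
After 3 (nextSibling): title
After 4 (parentNode): head
After 5 (firstChild): span
After 6 (parentNode): head
After 7 (firstChild): span
After 8 (nextSibling): div

Answer: valid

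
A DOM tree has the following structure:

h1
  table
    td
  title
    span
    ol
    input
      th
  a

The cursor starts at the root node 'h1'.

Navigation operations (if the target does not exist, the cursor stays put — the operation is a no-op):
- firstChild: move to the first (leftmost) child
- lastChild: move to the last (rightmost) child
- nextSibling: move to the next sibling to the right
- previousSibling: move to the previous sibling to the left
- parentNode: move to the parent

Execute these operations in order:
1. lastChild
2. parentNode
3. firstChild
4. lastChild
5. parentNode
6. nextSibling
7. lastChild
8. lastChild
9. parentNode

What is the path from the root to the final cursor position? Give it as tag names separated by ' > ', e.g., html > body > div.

After 1 (lastChild): a
After 2 (parentNode): h1
After 3 (firstChild): table
After 4 (lastChild): td
After 5 (parentNode): table
After 6 (nextSibling): title
After 7 (lastChild): input
After 8 (lastChild): th
After 9 (parentNode): input

Answer: h1 > title > input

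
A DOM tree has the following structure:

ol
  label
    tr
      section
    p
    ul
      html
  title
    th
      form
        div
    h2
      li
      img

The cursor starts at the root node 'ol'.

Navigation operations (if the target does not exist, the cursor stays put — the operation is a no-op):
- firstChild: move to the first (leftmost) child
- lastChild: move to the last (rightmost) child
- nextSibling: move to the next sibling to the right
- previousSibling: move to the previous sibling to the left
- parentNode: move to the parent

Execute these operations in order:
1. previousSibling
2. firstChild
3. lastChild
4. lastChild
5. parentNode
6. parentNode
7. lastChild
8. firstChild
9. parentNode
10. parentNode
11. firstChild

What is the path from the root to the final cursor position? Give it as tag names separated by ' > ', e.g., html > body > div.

After 1 (previousSibling): ol (no-op, stayed)
After 2 (firstChild): label
After 3 (lastChild): ul
After 4 (lastChild): html
After 5 (parentNode): ul
After 6 (parentNode): label
After 7 (lastChild): ul
After 8 (firstChild): html
After 9 (parentNode): ul
After 10 (parentNode): label
After 11 (firstChild): tr

Answer: ol > label > tr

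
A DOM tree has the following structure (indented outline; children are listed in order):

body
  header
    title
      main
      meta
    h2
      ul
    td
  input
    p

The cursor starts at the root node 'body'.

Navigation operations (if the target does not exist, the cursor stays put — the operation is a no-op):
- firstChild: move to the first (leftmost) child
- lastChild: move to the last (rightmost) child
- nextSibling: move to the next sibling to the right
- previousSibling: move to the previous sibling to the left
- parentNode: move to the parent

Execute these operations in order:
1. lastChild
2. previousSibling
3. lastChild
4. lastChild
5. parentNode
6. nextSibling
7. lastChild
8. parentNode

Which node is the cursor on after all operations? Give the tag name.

After 1 (lastChild): input
After 2 (previousSibling): header
After 3 (lastChild): td
After 4 (lastChild): td (no-op, stayed)
After 5 (parentNode): header
After 6 (nextSibling): input
After 7 (lastChild): p
After 8 (parentNode): input

Answer: input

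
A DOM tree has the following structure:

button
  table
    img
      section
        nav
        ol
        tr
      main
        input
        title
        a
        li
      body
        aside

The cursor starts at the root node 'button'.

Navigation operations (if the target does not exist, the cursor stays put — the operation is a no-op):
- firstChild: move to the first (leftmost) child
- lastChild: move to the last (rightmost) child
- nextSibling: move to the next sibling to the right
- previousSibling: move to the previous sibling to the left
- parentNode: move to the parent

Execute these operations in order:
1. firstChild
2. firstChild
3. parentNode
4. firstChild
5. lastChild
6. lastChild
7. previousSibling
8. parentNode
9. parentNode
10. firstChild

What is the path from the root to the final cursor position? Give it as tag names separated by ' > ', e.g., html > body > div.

After 1 (firstChild): table
After 2 (firstChild): img
After 3 (parentNode): table
After 4 (firstChild): img
After 5 (lastChild): body
After 6 (lastChild): aside
After 7 (previousSibling): aside (no-op, stayed)
After 8 (parentNode): body
After 9 (parentNode): img
After 10 (firstChild): section

Answer: button > table > img > section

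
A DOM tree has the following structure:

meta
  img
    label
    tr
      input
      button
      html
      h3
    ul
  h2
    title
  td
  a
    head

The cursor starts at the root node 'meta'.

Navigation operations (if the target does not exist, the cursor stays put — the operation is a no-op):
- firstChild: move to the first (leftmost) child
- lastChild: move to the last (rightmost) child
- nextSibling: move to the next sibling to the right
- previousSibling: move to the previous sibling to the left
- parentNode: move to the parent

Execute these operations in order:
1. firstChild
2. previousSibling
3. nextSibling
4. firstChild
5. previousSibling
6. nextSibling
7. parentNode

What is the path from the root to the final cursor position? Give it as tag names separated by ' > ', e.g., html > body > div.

After 1 (firstChild): img
After 2 (previousSibling): img (no-op, stayed)
After 3 (nextSibling): h2
After 4 (firstChild): title
After 5 (previousSibling): title (no-op, stayed)
After 6 (nextSibling): title (no-op, stayed)
After 7 (parentNode): h2

Answer: meta > h2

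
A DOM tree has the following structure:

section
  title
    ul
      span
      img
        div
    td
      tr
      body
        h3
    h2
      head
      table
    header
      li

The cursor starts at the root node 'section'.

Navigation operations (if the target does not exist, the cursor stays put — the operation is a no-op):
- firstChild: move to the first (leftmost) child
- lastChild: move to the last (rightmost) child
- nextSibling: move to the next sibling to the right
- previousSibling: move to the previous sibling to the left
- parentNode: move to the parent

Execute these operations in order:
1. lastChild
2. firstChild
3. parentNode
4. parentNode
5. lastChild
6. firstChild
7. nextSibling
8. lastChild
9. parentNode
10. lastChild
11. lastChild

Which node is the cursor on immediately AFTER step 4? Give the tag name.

After 1 (lastChild): title
After 2 (firstChild): ul
After 3 (parentNode): title
After 4 (parentNode): section

Answer: section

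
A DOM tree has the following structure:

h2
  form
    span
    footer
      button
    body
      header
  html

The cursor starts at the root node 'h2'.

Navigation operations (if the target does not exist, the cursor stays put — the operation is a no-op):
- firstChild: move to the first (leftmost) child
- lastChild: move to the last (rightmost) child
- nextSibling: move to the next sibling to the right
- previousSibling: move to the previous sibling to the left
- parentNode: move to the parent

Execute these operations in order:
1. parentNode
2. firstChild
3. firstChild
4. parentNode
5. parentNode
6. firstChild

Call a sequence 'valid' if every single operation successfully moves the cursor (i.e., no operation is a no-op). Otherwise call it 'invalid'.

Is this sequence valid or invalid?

Answer: invalid

Derivation:
After 1 (parentNode): h2 (no-op, stayed)
After 2 (firstChild): form
After 3 (firstChild): span
After 4 (parentNode): form
After 5 (parentNode): h2
After 6 (firstChild): form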